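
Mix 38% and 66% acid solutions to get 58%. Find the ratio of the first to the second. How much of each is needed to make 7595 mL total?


Let x parts of 38% mix with y parts of 66%.
38x + 66y = 58(x + y)
38x + 66y = 58x + 58y
x(38 - 58) = y(58 - 66)
x/y = (66 - 58)/(58 - 38) = 8/20
Simplify: 2:5
Total parts = 7; one part = 7595/7 = 1085.00 mL
38% solution: 2×1085.00 = 2170.00 mL
66% solution: 5×1085.00 = 5425.00 mL
= ratio 2:5; 2170.00 mL and 5425.00 mL

ratio 2:5; 2170.00 mL and 5425.00 mL


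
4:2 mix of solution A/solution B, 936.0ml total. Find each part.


Total parts = 4 + 2 = 6
solution A: 936.0 × 4/6 = 624.0ml
solution B: 936.0 × 2/6 = 312.0ml
= 624.0ml and 312.0ml

624.0ml and 312.0ml


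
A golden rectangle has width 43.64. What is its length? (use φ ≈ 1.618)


φ = (1 + √5) / 2 ≈ 1.618
Length = width × φ = 43.64 × 1.618 = 70.60952
≈ 70.61

70.61


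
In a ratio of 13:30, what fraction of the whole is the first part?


Total parts = 13 + 30 = 43
First part: 13/43 = 13/43
= 13/43

13/43


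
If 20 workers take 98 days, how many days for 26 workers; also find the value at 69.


Inverse proportion: x × y = constant
k = 20 × 98 = 1960
At x=26: k/26 = 75.38
At x=69: k/69 = 28.41
= 75.38 and 28.41

75.38 and 28.41


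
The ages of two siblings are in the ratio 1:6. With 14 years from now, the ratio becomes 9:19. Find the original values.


Let A = 1k, B = 6k.
(1k + 14) / (6k + 14) = 9/19
Cross-multiply: 19(1k + 14) = 9(6k + 14)
19k + 266 = 54k + 126
19k - 54k = 126 - 266
-35k = -140
k = -140/-35 = 4
A = 1×4 = 4, B = 6×4 = 24
= A = 4, B = 24

A = 4, B = 24


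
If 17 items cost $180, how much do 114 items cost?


Direct proportion: y/x = constant
k = 180/17 ≈ 10.5882
y₂ = k × 114 = 180 × 114 / 17 = 20520/17
≈ 1207.06

1207.06


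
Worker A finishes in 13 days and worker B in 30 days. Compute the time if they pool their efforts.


Rate of A = 1/13 per day
Rate of B = 1/30 per day
Combined rate = 1/13 + 1/30 = 43/390 ≈ 0.1103 per day
Days = 1 / combined rate = 390/43
≈ 9.07 days

9.07 days


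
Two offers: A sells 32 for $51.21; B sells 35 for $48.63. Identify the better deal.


Deal A: $51.21/32 = $1.6003/unit
Deal B: $48.63/35 = $1.3894/unit
B is cheaper per unit
= Deal B

Deal B


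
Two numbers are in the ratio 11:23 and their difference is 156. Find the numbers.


Let A = 11k, B = 23k.
23k - 11k = 156
12k = 156 → k = 156/12 = 13
A = 11×13 = 143, B = 23×13 = 299
= A = 143, B = 299

A = 143, B = 299


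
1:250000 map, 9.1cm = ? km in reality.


Real distance = map distance × scale
= 9.1cm × 250000
= 2275000 cm = 22750.0 m
= 22.750 km

22.750 km


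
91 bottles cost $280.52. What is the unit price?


Unit rate = total / quantity
= 280.52 / 91
= $3.08 per unit

$3.08 per unit


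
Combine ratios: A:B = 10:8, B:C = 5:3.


Match B: multiply A:B by 5 → 50:40
Multiply B:C by 8 → 40:24
Combined: 50:40:24
GCD = 2
= 25:20:12

25:20:12


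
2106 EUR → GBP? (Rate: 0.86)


Amount × rate = 2106 × 0.86
= 1811.16 GBP

1811.16 GBP


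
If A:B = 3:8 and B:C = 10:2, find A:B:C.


Match B: multiply A:B by 10 → 30:80
Multiply B:C by 8 → 80:16
Combined: 30:80:16
GCD = 2
= 15:40:8

15:40:8


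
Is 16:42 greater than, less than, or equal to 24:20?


16/42 = 0.3810
24/20 = 1.2000
0.3810 < 1.2000, so 16:42 is less
= less than

less than


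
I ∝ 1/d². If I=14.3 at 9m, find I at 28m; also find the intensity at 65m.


I₁d₁² = I₂d₂²
I at 28m = 14.3 × (9/28)² = 14.3 × 81/784 = 1158.3/784 ≈ 1.4774
I at 65m = 14.3 × (9/65)² = 14.3 × 81/4225 = 1158.3/4225 ≈ 0.2742
= 1.4774 and 0.2742

1.4774 and 0.2742


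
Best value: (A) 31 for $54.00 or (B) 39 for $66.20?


Deal A: $54.00/31 = $1.7419/unit
Deal B: $66.20/39 = $1.6974/unit
B is cheaper per unit
= Deal B

Deal B


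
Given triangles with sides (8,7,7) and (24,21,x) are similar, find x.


Scale factor = 24/8 = 3
Missing side = 7 × 3
= 21.0

21.0


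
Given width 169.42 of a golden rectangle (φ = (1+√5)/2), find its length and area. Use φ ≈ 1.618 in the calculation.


φ = (1 + √5) / 2 ≈ 1.618
Length = width × φ = 169.42 × 1.618 = 274.12156
≈ 274.12
Area = width × length = 169.42 × 274.12156 = 46441.6746952 ≈ 46441.67
= Length: 274.12, Area: 46441.67

Length: 274.12, Area: 46441.67


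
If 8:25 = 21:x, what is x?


Cross multiply: 8 × x = 25 × 21
8x = 525
x = 525 / 8
= 65.63

65.63


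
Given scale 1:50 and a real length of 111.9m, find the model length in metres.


Model size = real / scale
= 111.9 / 50
= 2.2380 m

2.2380 m


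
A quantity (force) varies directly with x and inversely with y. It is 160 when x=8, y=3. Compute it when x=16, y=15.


z = k·x/y
Solve for k using the known point: k = z·y/x = 160×3/8 = 480/8 = 60.0000
Now evaluate at x=16, y=15:
z = k × 16 / 15 = (480 × 16) / (8 × 15) = 7680/120
= 64.0000

64.0000


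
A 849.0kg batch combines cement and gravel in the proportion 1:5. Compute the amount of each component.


Total parts = 1 + 5 = 6
cement: 849.0 × 1/6 = 141.5kg
gravel: 849.0 × 5/6 = 707.5kg
= 141.5kg and 707.5kg

141.5kg and 707.5kg


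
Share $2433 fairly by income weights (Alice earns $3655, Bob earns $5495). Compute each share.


Total income = 3655 + 5495 = $9150
Alice: $2433 × 3655/9150 = $971.87
Bob: $2433 × 5495/9150 = $1461.13
= Alice: $971.87, Bob: $1461.13

Alice: $971.87, Bob: $1461.13


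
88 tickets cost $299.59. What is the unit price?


Unit rate = total / quantity
= 299.59 / 88
= $3.40 per unit

$3.40 per unit


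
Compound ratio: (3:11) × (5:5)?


Compound ratio = (3×5) : (11×5)
= 15:55
GCD = 5
= 3:11

3:11


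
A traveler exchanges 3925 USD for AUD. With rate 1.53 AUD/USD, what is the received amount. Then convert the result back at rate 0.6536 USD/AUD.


Amount × rate = 3925 × 1.53 = 6005.25 AUD
Round-trip: 6005.25 × 0.6536 = 3925.03 USD
= 6005.25 AUD, then 3925.03 USD

6005.25 AUD, then 3925.03 USD


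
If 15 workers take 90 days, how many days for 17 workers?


Inverse proportion: x × y = constant
k = 15 × 90 = 1350
y₂ = k / 17 = 1350 / 17
= 79.41

79.41


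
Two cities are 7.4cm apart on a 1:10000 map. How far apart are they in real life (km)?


Real distance = map distance × scale
= 7.4cm × 10000
= 74000 cm = 740.0 m
= 0.740 km

0.740 km


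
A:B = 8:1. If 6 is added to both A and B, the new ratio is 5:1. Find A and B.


Let A = 8k, B = 1k.
(8k + 6) / (1k + 6) = 5/1
Cross-multiply: 1(8k + 6) = 5(1k + 6)
8k + 6 = 5k + 30
8k - 5k = 30 - 6
3k = 24
k = 24/3 = 8
A = 8×8 = 64, B = 1×8 = 8
= A = 64, B = 8

A = 64, B = 8


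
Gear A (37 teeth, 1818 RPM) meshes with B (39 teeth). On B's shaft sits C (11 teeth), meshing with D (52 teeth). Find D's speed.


Stage 1: RPM_B = RPM_A × t_A/t_B = 1818 × 37/39 = 67266/39 ≈ 1724.77
B and C share a shaft → RPM_C = RPM_B
Stage 2: RPM_D = RPM_C × t_C/t_D = RPM_A × (t_A×t_C)/(t_B×t_D)
Overall ratio = (37×11)/(39×52) = 407/2028
RPM_D = 1818 × 407/2028 = 739926/2028
≈ 364.86 RPM

364.86 RPM


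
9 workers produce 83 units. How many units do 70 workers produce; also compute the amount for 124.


Direct proportion: y/x = constant
k = 83/9 ≈ 9.2222
y at x=70: k × 70 = 83 × 70 / 9 = 5810/9 ≈ 645.56
y at x=124: k × 124 = 83 × 124 / 9 = 10292/9 ≈ 1143.56
= 645.56 and 1143.56

645.56 and 1143.56


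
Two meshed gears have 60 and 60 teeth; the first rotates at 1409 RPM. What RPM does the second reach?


Gear ratio = 60:60 = 1:1
RPM_B = RPM_A × (teeth_A / teeth_B)
= 1409 × (60/60)
= 1409.0 RPM

1409.0 RPM


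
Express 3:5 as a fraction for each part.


Total parts = 3 + 5 = 8
First part: 3/8 = 3/8
Second part: 5/8 = 5/8
= 3/8 and 5/8

3/8 and 5/8


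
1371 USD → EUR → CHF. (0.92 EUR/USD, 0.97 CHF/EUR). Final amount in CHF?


Step 1: 1371 USD × 0.92 = 1261.32 EUR
Step 2: 1261.32 EUR × 0.97 = 1223.48 CHF
Implied rate USD→CHF = 0.92 × 0.97 = 0.8924
= 1223.48 CHF

1223.48 CHF


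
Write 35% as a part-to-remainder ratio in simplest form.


35% means 35 parts out of 100; remainder = 65
Part : remainder = 35:65
GCD = 5
= 7:13

7:13


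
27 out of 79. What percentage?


Percentage = (part / whole) × 100
= (27 / 79) × 100
≈ 34.18%

34.18%


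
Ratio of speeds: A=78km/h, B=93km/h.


Ratio = 78:93
GCD = 3
Simplified = 26:31
Time ratio (same distance) = 31:26
Speed ratio = 26:31

26:31


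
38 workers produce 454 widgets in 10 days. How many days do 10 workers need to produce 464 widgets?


Days ∝ work / workers, so d₂ = d₁ × (m₁/m₂) × (w₂/w₁)
Workers factor (inverse): 38/10 = 3.8000
Work factor (direct): 464/454 ≈ 1.0220
d₂ = 10 × 38/10 × 464/454 = (10 × 38 × 464) / (10 × 454) = 176320/4540
≈ 38.84 days

38.84 days


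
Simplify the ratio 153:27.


GCD(153, 27) = 9
153/9 : 27/9
= 17:3

17:3


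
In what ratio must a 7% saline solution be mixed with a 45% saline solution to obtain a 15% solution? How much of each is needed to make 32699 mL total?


Let x parts of 7% mix with y parts of 45%.
7x + 45y = 15(x + y)
7x + 45y = 15x + 15y
x(7 - 15) = y(15 - 45)
x/y = (45 - 15)/(15 - 7) = 30/8
Simplify: 15:4
Total parts = 19; one part = 32699/19 = 1721.00 mL
7% solution: 15×1721.00 = 25815.00 mL
45% solution: 4×1721.00 = 6884.00 mL
= ratio 15:4; 25815.00 mL and 6884.00 mL

ratio 15:4; 25815.00 mL and 6884.00 mL


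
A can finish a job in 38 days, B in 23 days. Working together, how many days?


Rate of A = 1/38 per day
Rate of B = 1/23 per day
Combined rate = 1/38 + 1/23 = 61/874 ≈ 0.0698 per day
Days = 1 / combined rate = 874/61
≈ 14.33 days

14.33 days


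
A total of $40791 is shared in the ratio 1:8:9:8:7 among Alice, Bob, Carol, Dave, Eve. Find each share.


Total parts = 1 + 8 + 9 + 8 + 7 = 33
Alice: 40791 × 1/33 = 1236.09
Bob: 40791 × 8/33 = 9888.73
Carol: 40791 × 9/33 = 11124.82
Dave: 40791 × 8/33 = 9888.73
Eve: 40791 × 7/33 = 8652.64
= Alice: $1236.09, Bob: $9888.73, Carol: $11124.82, Dave: $9888.73, Eve: $8652.64

Alice: $1236.09, Bob: $9888.73, Carol: $11124.82, Dave: $9888.73, Eve: $8652.64


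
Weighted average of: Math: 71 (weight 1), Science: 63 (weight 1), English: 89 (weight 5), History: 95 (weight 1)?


Numerator = 71×1 + 63×1 + 89×5 + 95×1
= 71 + 63 + 445 + 95
= 674
Total weight = 8
Weighted avg = 674/8
= 84.25

84.25


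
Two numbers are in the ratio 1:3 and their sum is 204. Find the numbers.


Let A = 1k, B = 3k.
1k + 3k = 204
4k = 204 → k = 204/4 = 51
A = 1×51 = 51, B = 3×51 = 153
= A = 51, B = 153

A = 51, B = 153


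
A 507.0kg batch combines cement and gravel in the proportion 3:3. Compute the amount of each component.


Total parts = 3 + 3 = 6
cement: 507.0 × 3/6 = 253.5kg
gravel: 507.0 × 3/6 = 253.5kg
= 253.5kg and 253.5kg

253.5kg and 253.5kg


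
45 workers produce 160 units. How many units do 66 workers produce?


Direct proportion: y/x = constant
k = 160/45 ≈ 3.5556
y₂ = k × 66 = 160 × 66 / 45 = 10560/45
≈ 234.67

234.67


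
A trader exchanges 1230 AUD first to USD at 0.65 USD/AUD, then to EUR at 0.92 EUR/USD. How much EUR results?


Step 1: 1230 AUD × 0.65 = 799.50 USD
Step 2: 799.50 USD × 0.92 = 735.54 EUR
Implied rate AUD→EUR = 0.65 × 0.92 = 0.5980
= 735.54 EUR

735.54 EUR


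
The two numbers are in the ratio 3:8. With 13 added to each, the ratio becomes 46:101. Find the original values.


Let A = 3k, B = 8k.
(3k + 13) / (8k + 13) = 46/101
Cross-multiply: 101(3k + 13) = 46(8k + 13)
303k + 1313 = 368k + 598
303k - 368k = 598 - 1313
-65k = -715
k = -715/-65 = 11
A = 3×11 = 33, B = 8×11 = 88
= A = 33, B = 88

A = 33, B = 88


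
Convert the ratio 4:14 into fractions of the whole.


Total parts = 4 + 14 = 18
First part: 4/18 = 2/9
Second part: 14/18 = 7/9
= 2/9 and 7/9

2/9 and 7/9


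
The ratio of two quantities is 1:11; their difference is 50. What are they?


Let A = 1k, B = 11k.
11k - 1k = 50
10k = 50 → k = 50/10 = 5
A = 1×5 = 5, B = 11×5 = 55
= A = 5, B = 55

A = 5, B = 55


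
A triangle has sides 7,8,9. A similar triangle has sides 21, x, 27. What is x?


Scale factor = 21/7 = 3
Missing side = 8 × 3
= 24.0

24.0


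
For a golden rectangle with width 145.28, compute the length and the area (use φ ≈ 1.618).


φ = (1 + √5) / 2 ≈ 1.618
Length = width × φ = 145.28 × 1.618 = 235.06304
≈ 235.06
Area = width × length = 145.28 × 235.06304 = 34149.9584512 ≈ 34149.96
= Length: 235.06, Area: 34149.96

Length: 235.06, Area: 34149.96


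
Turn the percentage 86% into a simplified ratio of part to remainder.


86% means 86 parts out of 100; remainder = 14
Part : remainder = 86:14
GCD = 2
= 43:7

43:7


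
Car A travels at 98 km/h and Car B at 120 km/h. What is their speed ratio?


Ratio = 98:120
GCD = 2
Simplified = 49:60
Time ratio (same distance) = 60:49
Speed ratio = 49:60

49:60


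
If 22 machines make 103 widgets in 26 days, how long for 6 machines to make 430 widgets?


Days ∝ work / workers, so d₂ = d₁ × (m₁/m₂) × (w₂/w₁)
Workers factor (inverse): 22/6 ≈ 3.6667
Work factor (direct): 430/103 ≈ 4.1748
d₂ = 26 × 22/6 × 430/103 = (26 × 22 × 430) / (6 × 103) = 245960/618
≈ 397.99 days

397.99 days


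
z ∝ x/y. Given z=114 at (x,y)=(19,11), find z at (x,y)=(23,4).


z = k·x/y
Solve for k using the known point: k = z·y/x = 114×11/19 = 1254/19 = 66.0000
Now evaluate at x=23, y=4:
z = k × 23 / 4 = (1254 × 23) / (19 × 4) = 28842/76
= 379.5000

379.5000


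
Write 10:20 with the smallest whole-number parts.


GCD(10, 20) = 10
10/10 : 20/10
= 1:2

1:2


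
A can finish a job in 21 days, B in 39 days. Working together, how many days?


Rate of A = 1/21 per day
Rate of B = 1/39 per day
Combined rate = 1/21 + 1/39 = 60/819 ≈ 0.0733 per day
Days = 1 / combined rate = 819/60
= 13.65 days

13.65 days


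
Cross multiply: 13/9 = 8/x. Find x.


Cross multiply: 13 × x = 9 × 8
13x = 72
x = 72 / 13
= 5.54

5.54


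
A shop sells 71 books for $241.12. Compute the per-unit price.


Unit rate = total / quantity
= 241.12 / 71
= $3.40 per unit

$3.40 per unit


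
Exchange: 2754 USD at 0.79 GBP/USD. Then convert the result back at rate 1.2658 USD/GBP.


Amount × rate = 2754 × 0.79 = 2175.66 GBP
Round-trip: 2175.66 × 1.2658 = 2753.95 USD
= 2175.66 GBP, then 2753.95 USD

2175.66 GBP, then 2753.95 USD


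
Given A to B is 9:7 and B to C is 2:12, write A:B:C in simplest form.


Match B: multiply A:B by 2 → 18:14
Multiply B:C by 7 → 14:84
Combined: 18:14:84
GCD = 2
= 9:7:42

9:7:42


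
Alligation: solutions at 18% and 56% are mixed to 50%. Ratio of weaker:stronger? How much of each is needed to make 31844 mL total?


Let x parts of 18% mix with y parts of 56%.
18x + 56y = 50(x + y)
18x + 56y = 50x + 50y
x(18 - 50) = y(50 - 56)
x/y = (56 - 50)/(50 - 18) = 6/32
Simplify: 3:16
Total parts = 19; one part = 31844/19 = 1676.00 mL
18% solution: 3×1676.00 = 5028.00 mL
56% solution: 16×1676.00 = 26816.00 mL
= ratio 3:16; 5028.00 mL and 26816.00 mL

ratio 3:16; 5028.00 mL and 26816.00 mL


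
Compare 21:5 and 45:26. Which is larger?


21/5 = 4.2000
45/26 = 1.7308
4.2000 > 1.7308, so 21:5 is greater
= 21:5

21:5


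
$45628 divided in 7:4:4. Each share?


Total parts = 7 + 4 + 4 = 15
Part 1: 45628 × 7/15 = 21293.07
Part 2: 45628 × 4/15 = 12167.47
Part 3: 45628 × 4/15 = 12167.47
= Part 1: $21293.07, Part 2: $12167.47, Part 3: $12167.47

Part 1: $21293.07, Part 2: $12167.47, Part 3: $12167.47


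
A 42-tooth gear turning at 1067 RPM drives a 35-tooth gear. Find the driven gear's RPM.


Gear ratio = 42:35 = 6:5
RPM_B = RPM_A × (teeth_A / teeth_B)
= 1067 × (42/35)
= 1280.4 RPM

1280.4 RPM


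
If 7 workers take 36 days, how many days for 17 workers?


Inverse proportion: x × y = constant
k = 7 × 36 = 252
y₂ = k / 17 = 252 / 17
= 14.82

14.82


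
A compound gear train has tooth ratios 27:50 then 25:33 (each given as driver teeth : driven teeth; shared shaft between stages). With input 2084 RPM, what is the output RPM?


Stage 1: RPM_B = RPM_A × t_A/t_B = 2084 × 27/50 = 56268/50 = 1125.36
B and C share a shaft → RPM_C = RPM_B
Stage 2: RPM_D = RPM_C × t_C/t_D = RPM_A × (t_A×t_C)/(t_B×t_D)
Overall ratio = (27×25)/(50×33) = 675/1650
RPM_D = 2084 × 675/1650 = 1406700/1650
≈ 852.55 RPM

852.55 RPM


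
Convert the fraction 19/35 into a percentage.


Percentage = (part / whole) × 100
= (19 / 35) × 100
≈ 54.29%

54.29%


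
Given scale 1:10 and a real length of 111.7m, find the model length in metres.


Model size = real / scale
= 111.7 / 10
= 11.1700 m

11.1700 m


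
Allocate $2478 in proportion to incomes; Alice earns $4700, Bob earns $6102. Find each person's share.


Total income = 4700 + 6102 = $10802
Alice: $2478 × 4700/10802 = $1078.19
Bob: $2478 × 6102/10802 = $1399.81
= Alice: $1078.19, Bob: $1399.81

Alice: $1078.19, Bob: $1399.81


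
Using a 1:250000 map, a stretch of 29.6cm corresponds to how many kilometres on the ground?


Real distance = map distance × scale
= 29.6cm × 250000
= 7400000 cm = 74000.0 m
= 74.000 km

74.000 km


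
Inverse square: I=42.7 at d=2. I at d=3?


I₁d₁² = I₂d₂²
I₂ = I₁ × (d₁/d₂)²
= 42.7 × (2/3)²
= 42.7 × 4/9
= 170.8/9
≈ 18.9778

18.9778


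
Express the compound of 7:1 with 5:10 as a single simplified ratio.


Compound ratio = (7×5) : (1×10)
= 35:10
GCD = 5
= 7:2

7:2


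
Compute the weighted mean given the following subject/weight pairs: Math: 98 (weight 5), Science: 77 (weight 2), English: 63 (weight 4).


Numerator = 98×5 + 77×2 + 63×4
= 490 + 154 + 252
= 896
Total weight = 11
Weighted avg = 896/11
= 81.45

81.45


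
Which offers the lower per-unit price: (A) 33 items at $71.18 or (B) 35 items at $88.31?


Deal A: $71.18/33 = $2.1570/unit
Deal B: $88.31/35 = $2.5231/unit
A is cheaper per unit
= Deal A

Deal A


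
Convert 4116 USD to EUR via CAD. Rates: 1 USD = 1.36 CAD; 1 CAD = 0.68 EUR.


Step 1: 4116 USD × 1.36 = 5597.76 CAD
Step 2: 5597.76 CAD × 0.68 = 3806.48 EUR
Implied rate USD→EUR = 1.36 × 0.68 = 0.9248
= 3806.48 EUR

3806.48 EUR


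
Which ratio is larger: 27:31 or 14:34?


27/31 = 0.8710
14/34 = 0.4118
0.8710 > 0.4118, so 27:31 is greater
= 27:31

27:31


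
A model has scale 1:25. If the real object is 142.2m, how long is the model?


Model size = real / scale
= 142.2 / 25
= 5.6880 m

5.6880 m


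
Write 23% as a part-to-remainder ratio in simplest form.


23% means 23 parts out of 100; remainder = 77
Part : remainder = 23:77
GCD = 1
= 23:77

23:77


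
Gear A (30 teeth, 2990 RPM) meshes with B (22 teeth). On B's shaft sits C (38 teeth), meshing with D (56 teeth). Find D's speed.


Stage 1: RPM_B = RPM_A × t_A/t_B = 2990 × 30/22 = 89700/22 ≈ 4077.27
B and C share a shaft → RPM_C = RPM_B
Stage 2: RPM_D = RPM_C × t_C/t_D = RPM_A × (t_A×t_C)/(t_B×t_D)
Overall ratio = (30×38)/(22×56) = 1140/1232
RPM_D = 2990 × 1140/1232 = 3408600/1232
≈ 2766.72 RPM

2766.72 RPM


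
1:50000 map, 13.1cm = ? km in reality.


Real distance = map distance × scale
= 13.1cm × 50000
= 655000 cm = 6550.0 m
= 6.550 km

6.550 km


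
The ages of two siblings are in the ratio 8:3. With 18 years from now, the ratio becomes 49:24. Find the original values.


Let A = 8k, B = 3k.
(8k + 18) / (3k + 18) = 49/24
Cross-multiply: 24(8k + 18) = 49(3k + 18)
192k + 432 = 147k + 882
192k - 147k = 882 - 432
45k = 450
k = 450/45 = 10
A = 8×10 = 80, B = 3×10 = 30
= A = 80, B = 30

A = 80, B = 30


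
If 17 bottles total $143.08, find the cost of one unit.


Unit rate = total / quantity
= 143.08 / 17
= $8.42 per unit

$8.42 per unit


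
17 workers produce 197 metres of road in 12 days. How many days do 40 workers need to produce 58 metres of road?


Days ∝ work / workers, so d₂ = d₁ × (m₁/m₂) × (w₂/w₁)
Workers factor (inverse): 17/40 = 0.4250
Work factor (direct): 58/197 ≈ 0.2944
d₂ = 12 × 17/40 × 58/197 = (12 × 17 × 58) / (40 × 197) = 11832/7880
≈ 1.50 days

1.50 days


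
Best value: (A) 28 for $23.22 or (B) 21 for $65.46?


Deal A: $23.22/28 = $0.8293/unit
Deal B: $65.46/21 = $3.1171/unit
A is cheaper per unit
= Deal A

Deal A


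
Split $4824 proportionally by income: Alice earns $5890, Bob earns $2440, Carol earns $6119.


Total income = 5890 + 2440 + 6119 = $14449
Alice: $4824 × 5890/14449 = $1966.46
Bob: $4824 × 2440/14449 = $814.63
Carol: $4824 × 6119/14449 = $2042.91
= Alice: $1966.46, Bob: $814.63, Carol: $2042.91

Alice: $1966.46, Bob: $814.63, Carol: $2042.91


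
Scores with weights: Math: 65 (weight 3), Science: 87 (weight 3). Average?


Numerator = 65×3 + 87×3
= 195 + 261
= 456
Total weight = 6
Weighted avg = 456/6
= 76.00

76.00


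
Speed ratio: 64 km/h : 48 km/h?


Ratio = 64:48
GCD = 16
Simplified = 4:3
Time ratio (same distance) = 3:4
Speed ratio = 4:3

4:3


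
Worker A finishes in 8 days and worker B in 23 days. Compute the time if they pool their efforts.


Rate of A = 1/8 per day
Rate of B = 1/23 per day
Combined rate = 1/8 + 1/23 = 31/184 ≈ 0.1685 per day
Days = 1 / combined rate = 184/31
≈ 5.94 days

5.94 days


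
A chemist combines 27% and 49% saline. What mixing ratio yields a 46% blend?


Let x parts of 27% mix with y parts of 49%.
27x + 49y = 46(x + y)
27x + 49y = 46x + 46y
x(27 - 46) = y(46 - 49)
x/y = (49 - 46)/(46 - 27) = 3/19
Simplify: 3:19
= 3:19

3:19


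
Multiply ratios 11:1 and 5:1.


Compound ratio = (11×5) : (1×1)
= 55:1
GCD = 1
= 55:1

55:1


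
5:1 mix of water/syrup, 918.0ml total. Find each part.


Total parts = 5 + 1 = 6
water: 918.0 × 5/6 = 765.0ml
syrup: 918.0 × 1/6 = 153.0ml
= 765.0ml and 153.0ml

765.0ml and 153.0ml


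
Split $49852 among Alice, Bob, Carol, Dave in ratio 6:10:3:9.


Total parts = 6 + 10 + 3 + 9 = 28
Alice: 49852 × 6/28 = 10682.57
Bob: 49852 × 10/28 = 17804.29
Carol: 49852 × 3/28 = 5341.29
Dave: 49852 × 9/28 = 16023.86
= Alice: $10682.57, Bob: $17804.29, Carol: $5341.29, Dave: $16023.86

Alice: $10682.57, Bob: $17804.29, Carol: $5341.29, Dave: $16023.86


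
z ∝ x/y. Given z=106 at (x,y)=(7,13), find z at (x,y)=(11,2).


z = k·x/y
Solve for k using the known point: k = z·y/x = 106×13/7 = 1378/7 ≈ 196.8571
Now evaluate at x=11, y=2:
z = k × 11 / 2 = (1378 × 11) / (7 × 2) = 15158/14
≈ 1082.7143

1082.7143


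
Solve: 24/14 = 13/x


Cross multiply: 24 × x = 14 × 13
24x = 182
x = 182 / 24
= 7.58

7.58


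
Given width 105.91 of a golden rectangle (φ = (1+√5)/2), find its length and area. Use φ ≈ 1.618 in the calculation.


φ = (1 + √5) / 2 ≈ 1.618
Length = width × φ = 105.91 × 1.618 = 171.36238
≈ 171.36
Area = width × length = 105.91 × 171.36238 = 18148.9896658 ≈ 18148.99
= Length: 171.36, Area: 18148.99

Length: 171.36, Area: 18148.99


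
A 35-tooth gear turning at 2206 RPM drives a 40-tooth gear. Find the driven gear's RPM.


Gear ratio = 35:40 = 7:8
RPM_B = RPM_A × (teeth_A / teeth_B)
= 2206 × (35/40)
= 1930.3 RPM

1930.3 RPM


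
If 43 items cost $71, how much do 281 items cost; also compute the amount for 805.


Direct proportion: y/x = constant
k = 71/43 ≈ 1.6512
y at x=281: k × 281 = 71 × 281 / 43 = 19951/43 ≈ 463.98
y at x=805: k × 805 = 71 × 805 / 43 = 57155/43 ≈ 1329.19
= 463.98 and 1329.19

463.98 and 1329.19


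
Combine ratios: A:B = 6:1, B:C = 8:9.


Match B: multiply A:B by 8 → 48:8
Multiply B:C by 1 → 8:9
Combined: 48:8:9
GCD = 1
= 48:8:9

48:8:9


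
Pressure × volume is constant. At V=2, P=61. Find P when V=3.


Inverse proportion: x × y = constant
k = 2 × 61 = 122
y₂ = k / 3 = 122 / 3
= 40.67

40.67


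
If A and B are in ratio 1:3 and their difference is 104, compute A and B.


Let A = 1k, B = 3k.
3k - 1k = 104
2k = 104 → k = 104/2 = 52
A = 1×52 = 52, B = 3×52 = 156
= A = 52, B = 156

A = 52, B = 156


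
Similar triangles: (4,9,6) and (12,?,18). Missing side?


Scale factor = 12/4 = 3
Missing side = 9 × 3
= 27.0

27.0


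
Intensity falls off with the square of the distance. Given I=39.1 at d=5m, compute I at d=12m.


I₁d₁² = I₂d₂²
I₂ = I₁ × (d₁/d₂)²
= 39.1 × (5/12)²
= 39.1 × 25/144
= 977.5/144
≈ 6.7882

6.7882


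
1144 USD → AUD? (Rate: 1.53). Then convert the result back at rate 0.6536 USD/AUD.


Amount × rate = 1144 × 1.53 = 1750.32 AUD
Round-trip: 1750.32 × 0.6536 = 1144.01 USD
= 1750.32 AUD, then 1144.01 USD

1750.32 AUD, then 1144.01 USD


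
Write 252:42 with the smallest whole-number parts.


GCD(252, 42) = 42
252/42 : 42/42
= 6:1

6:1


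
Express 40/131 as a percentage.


Percentage = (part / whole) × 100
= (40 / 131) × 100
≈ 30.53%

30.53%


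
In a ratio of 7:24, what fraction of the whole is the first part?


Total parts = 7 + 24 = 31
First part: 7/31 = 7/31
= 7/31

7/31


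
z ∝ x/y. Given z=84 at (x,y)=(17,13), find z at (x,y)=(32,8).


z = k·x/y
Solve for k using the known point: k = z·y/x = 84×13/17 = 1092/17 ≈ 64.2353
Now evaluate at x=32, y=8:
z = k × 32 / 8 = (1092 × 32) / (17 × 8) = 34944/136
≈ 256.9412

256.9412


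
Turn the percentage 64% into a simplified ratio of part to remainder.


64% means 64 parts out of 100; remainder = 36
Part : remainder = 64:36
GCD = 4
= 16:9

16:9


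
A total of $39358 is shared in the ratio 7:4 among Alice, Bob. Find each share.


Total parts = 7 + 4 = 11
Alice: 39358 × 7/11 = 25046.00
Bob: 39358 × 4/11 = 14312.00
= Alice: $25046.00, Bob: $14312.00

Alice: $25046.00, Bob: $14312.00


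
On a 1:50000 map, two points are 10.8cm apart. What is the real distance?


Real distance = map distance × scale
= 10.8cm × 50000
= 540000 cm = 5400.0 m
= 5.400 km

5.400 km


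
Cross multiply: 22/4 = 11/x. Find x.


Cross multiply: 22 × x = 4 × 11
22x = 44
x = 44 / 22
= 2.00

2.00


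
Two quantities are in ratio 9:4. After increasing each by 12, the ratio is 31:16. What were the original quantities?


Let A = 9k, B = 4k.
(9k + 12) / (4k + 12) = 31/16
Cross-multiply: 16(9k + 12) = 31(4k + 12)
144k + 192 = 124k + 372
144k - 124k = 372 - 192
20k = 180
k = 180/20 = 9
A = 9×9 = 81, B = 4×9 = 36
= A = 81, B = 36

A = 81, B = 36


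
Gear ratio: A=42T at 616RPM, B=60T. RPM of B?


Gear ratio = 42:60 = 7:10
RPM_B = RPM_A × (teeth_A / teeth_B)
= 616 × (42/60)
= 431.2 RPM

431.2 RPM


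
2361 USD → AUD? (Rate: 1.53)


Amount × rate = 2361 × 1.53
= 3612.33 AUD

3612.33 AUD


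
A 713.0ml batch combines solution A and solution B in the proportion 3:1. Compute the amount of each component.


Total parts = 3 + 1 = 4
solution A: 713.0 × 3/4 = 534.8ml
solution B: 713.0 × 1/4 = 178.3ml
= 534.8ml and 178.3ml

534.8ml and 178.3ml


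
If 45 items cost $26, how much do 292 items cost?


Direct proportion: y/x = constant
k = 26/45 ≈ 0.5778
y₂ = k × 292 = 26 × 292 / 45 = 7592/45
≈ 168.71

168.71


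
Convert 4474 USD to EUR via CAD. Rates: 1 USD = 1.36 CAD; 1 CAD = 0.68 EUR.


Step 1: 4474 USD × 1.36 = 6084.64 CAD
Step 2: 6084.64 CAD × 0.68 = 4137.56 EUR
Implied rate USD→EUR = 1.36 × 0.68 = 0.9248
= 4137.56 EUR

4137.56 EUR


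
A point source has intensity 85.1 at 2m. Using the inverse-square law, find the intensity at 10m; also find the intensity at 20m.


I₁d₁² = I₂d₂²
I at 10m = 85.1 × (2/10)² = 85.1 × 4/100 = 340.4/100 = 3.4040
I at 20m = 85.1 × (2/20)² = 85.1 × 4/400 = 340.4/400 = 0.8510
= 3.4040 and 0.8510

3.4040 and 0.8510


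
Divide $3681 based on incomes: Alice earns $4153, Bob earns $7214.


Total income = 4153 + 7214 = $11367
Alice: $3681 × 4153/11367 = $1344.87
Bob: $3681 × 7214/11367 = $2336.13
= Alice: $1344.87, Bob: $2336.13

Alice: $1344.87, Bob: $2336.13


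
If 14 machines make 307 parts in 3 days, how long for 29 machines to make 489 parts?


Days ∝ work / workers, so d₂ = d₁ × (m₁/m₂) × (w₂/w₁)
Workers factor (inverse): 14/29 ≈ 0.4828
Work factor (direct): 489/307 ≈ 1.5928
d₂ = 3 × 14/29 × 489/307 = (3 × 14 × 489) / (29 × 307) = 20538/8903
≈ 2.31 days

2.31 days


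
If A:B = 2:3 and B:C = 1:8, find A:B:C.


Match B: multiply A:B by 1 → 2:3
Multiply B:C by 3 → 3:24
Combined: 2:3:24
GCD = 1
= 2:3:24

2:3:24


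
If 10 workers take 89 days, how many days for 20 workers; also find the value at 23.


Inverse proportion: x × y = constant
k = 10 × 89 = 890
At x=20: k/20 = 44.50
At x=23: k/23 = 38.70
= 44.50 and 38.70

44.50 and 38.70


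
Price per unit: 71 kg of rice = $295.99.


Unit rate = total / quantity
= 295.99 / 71
= $4.17 per unit

$4.17 per unit


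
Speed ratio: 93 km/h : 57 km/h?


Ratio = 93:57
GCD = 3
Simplified = 31:19
Time ratio (same distance) = 19:31
Speed ratio = 31:19

31:19


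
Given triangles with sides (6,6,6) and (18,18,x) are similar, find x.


Scale factor = 18/6 = 3
Missing side = 6 × 3
= 18.0

18.0


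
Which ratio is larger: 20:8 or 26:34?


20/8 = 2.5000
26/34 = 0.7647
2.5000 > 0.7647, so 20:8 is greater
= 20:8

20:8


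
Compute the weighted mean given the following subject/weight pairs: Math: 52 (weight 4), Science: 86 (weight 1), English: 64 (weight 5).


Numerator = 52×4 + 86×1 + 64×5
= 208 + 86 + 320
= 614
Total weight = 10
Weighted avg = 614/10
= 61.40

61.40


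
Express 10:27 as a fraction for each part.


Total parts = 10 + 27 = 37
First part: 10/37 = 10/37
Second part: 27/37 = 27/37
= 10/37 and 27/37

10/37 and 27/37


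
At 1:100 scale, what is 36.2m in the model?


Model size = real / scale
= 36.2 / 100
= 0.3620 m

0.3620 m


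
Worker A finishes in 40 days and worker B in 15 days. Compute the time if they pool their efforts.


Rate of A = 1/40 per day
Rate of B = 1/15 per day
Combined rate = 1/40 + 1/15 = 55/600 ≈ 0.0917 per day
Days = 1 / combined rate = 600/55
≈ 10.91 days

10.91 days


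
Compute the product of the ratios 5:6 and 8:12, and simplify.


Compound ratio = (5×8) : (6×12)
= 40:72
GCD = 8
= 5:9

5:9


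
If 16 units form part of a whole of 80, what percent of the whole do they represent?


Percentage = (part / whole) × 100
= (16 / 80) × 100
= 20.00%

20.00%


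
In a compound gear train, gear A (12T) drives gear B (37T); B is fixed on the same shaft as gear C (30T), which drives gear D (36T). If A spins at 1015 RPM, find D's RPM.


Stage 1: RPM_B = RPM_A × t_A/t_B = 1015 × 12/37 = 12180/37 ≈ 329.19
B and C share a shaft → RPM_C = RPM_B
Stage 2: RPM_D = RPM_C × t_C/t_D = RPM_A × (t_A×t_C)/(t_B×t_D)
Overall ratio = (12×30)/(37×36) = 360/1332
RPM_D = 1015 × 360/1332 = 365400/1332
≈ 274.32 RPM

274.32 RPM


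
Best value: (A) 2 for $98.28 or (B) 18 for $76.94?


Deal A: $98.28/2 = $49.1400/unit
Deal B: $76.94/18 = $4.2744/unit
B is cheaper per unit
= Deal B

Deal B


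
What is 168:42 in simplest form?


GCD(168, 42) = 42
168/42 : 42/42
= 4:1

4:1


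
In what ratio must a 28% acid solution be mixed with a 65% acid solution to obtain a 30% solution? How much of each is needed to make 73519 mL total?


Let x parts of 28% mix with y parts of 65%.
28x + 65y = 30(x + y)
28x + 65y = 30x + 30y
x(28 - 30) = y(30 - 65)
x/y = (65 - 30)/(30 - 28) = 35/2
Simplify: 35:2
Total parts = 37; one part = 73519/37 = 1987.00 mL
28% solution: 35×1987.00 = 69545.00 mL
65% solution: 2×1987.00 = 3974.00 mL
= ratio 35:2; 69545.00 mL and 3974.00 mL

ratio 35:2; 69545.00 mL and 3974.00 mL


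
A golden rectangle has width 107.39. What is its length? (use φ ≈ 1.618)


φ = (1 + √5) / 2 ≈ 1.618
Length = width × φ = 107.39 × 1.618 = 173.75702
≈ 173.76

173.76


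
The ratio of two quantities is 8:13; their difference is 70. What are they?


Let A = 8k, B = 13k.
13k - 8k = 70
5k = 70 → k = 70/5 = 14
A = 8×14 = 112, B = 13×14 = 182
= A = 112, B = 182

A = 112, B = 182


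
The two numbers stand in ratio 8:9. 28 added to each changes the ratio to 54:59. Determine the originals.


Let A = 8k, B = 9k.
(8k + 28) / (9k + 28) = 54/59
Cross-multiply: 59(8k + 28) = 54(9k + 28)
472k + 1652 = 486k + 1512
472k - 486k = 1512 - 1652
-14k = -140
k = -140/-14 = 10
A = 8×10 = 80, B = 9×10 = 90
= A = 80, B = 90

A = 80, B = 90


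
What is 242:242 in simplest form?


GCD(242, 242) = 242
242/242 : 242/242
= 1:1

1:1


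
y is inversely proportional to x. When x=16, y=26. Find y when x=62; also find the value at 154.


Inverse proportion: x × y = constant
k = 16 × 26 = 416
At x=62: k/62 = 6.71
At x=154: k/154 = 2.70
= 6.71 and 2.70

6.71 and 2.70


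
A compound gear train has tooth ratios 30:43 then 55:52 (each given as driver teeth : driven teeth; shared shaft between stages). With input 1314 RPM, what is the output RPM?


Stage 1: RPM_B = RPM_A × t_A/t_B = 1314 × 30/43 = 39420/43 ≈ 916.74
B and C share a shaft → RPM_C = RPM_B
Stage 2: RPM_D = RPM_C × t_C/t_D = RPM_A × (t_A×t_C)/(t_B×t_D)
Overall ratio = (30×55)/(43×52) = 1650/2236
RPM_D = 1314 × 1650/2236 = 2168100/2236
≈ 969.63 RPM

969.63 RPM


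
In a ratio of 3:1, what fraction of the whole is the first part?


Total parts = 3 + 1 = 4
First part: 3/4 = 3/4
= 3/4

3/4


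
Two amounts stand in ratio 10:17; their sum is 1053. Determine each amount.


Let A = 10k, B = 17k.
10k + 17k = 1053
27k = 1053 → k = 1053/27 = 39
A = 10×39 = 390, B = 17×39 = 663
= A = 390, B = 663

A = 390, B = 663


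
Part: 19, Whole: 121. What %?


Percentage = (part / whole) × 100
= (19 / 121) × 100
≈ 15.70%

15.70%


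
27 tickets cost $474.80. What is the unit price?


Unit rate = total / quantity
= 474.80 / 27
= $17.59 per unit

$17.59 per unit


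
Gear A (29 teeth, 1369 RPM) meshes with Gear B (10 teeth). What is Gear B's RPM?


Gear ratio = 29:10 = 29:10
RPM_B = RPM_A × (teeth_A / teeth_B)
= 1369 × (29/10)
= 3970.1 RPM

3970.1 RPM


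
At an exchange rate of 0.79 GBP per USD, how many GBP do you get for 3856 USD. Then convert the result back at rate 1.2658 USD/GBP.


Amount × rate = 3856 × 0.79 = 3046.24 GBP
Round-trip: 3046.24 × 1.2658 = 3855.93 USD
= 3046.24 GBP, then 3855.93 USD

3046.24 GBP, then 3855.93 USD


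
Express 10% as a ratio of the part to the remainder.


10% means 10 parts out of 100; remainder = 90
Part : remainder = 10:90
GCD = 10
= 1:9

1:9


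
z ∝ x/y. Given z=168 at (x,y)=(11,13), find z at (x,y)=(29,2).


z = k·x/y
Solve for k using the known point: k = z·y/x = 168×13/11 = 2184/11 ≈ 198.5455
Now evaluate at x=29, y=2:
z = k × 29 / 2 = (2184 × 29) / (11 × 2) = 63336/22
≈ 2878.9091

2878.9091


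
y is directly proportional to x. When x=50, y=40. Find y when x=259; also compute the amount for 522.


Direct proportion: y/x = constant
k = 40/50 = 0.8000
y at x=259: k × 259 = 40 × 259 / 50 = 10360/50 = 207.20
y at x=522: k × 522 = 40 × 522 / 50 = 20880/50 = 417.60
= 207.20 and 417.60

207.20 and 417.60


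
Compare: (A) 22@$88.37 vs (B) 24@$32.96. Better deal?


Deal A: $88.37/22 = $4.0168/unit
Deal B: $32.96/24 = $1.3733/unit
B is cheaper per unit
= Deal B

Deal B


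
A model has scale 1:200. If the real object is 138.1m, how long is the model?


Model size = real / scale
= 138.1 / 200
= 0.6905 m

0.6905 m


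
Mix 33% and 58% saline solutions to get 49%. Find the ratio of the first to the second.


Let x parts of 33% mix with y parts of 58%.
33x + 58y = 49(x + y)
33x + 58y = 49x + 49y
x(33 - 49) = y(49 - 58)
x/y = (58 - 49)/(49 - 33) = 9/16
Simplify: 9:16
= 9:16

9:16


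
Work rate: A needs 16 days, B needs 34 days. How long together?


Rate of A = 1/16 per day
Rate of B = 1/34 per day
Combined rate = 1/16 + 1/34 = 50/544 ≈ 0.0919 per day
Days = 1 / combined rate = 544/50
= 10.88 days

10.88 days


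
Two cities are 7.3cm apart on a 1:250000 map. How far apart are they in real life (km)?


Real distance = map distance × scale
= 7.3cm × 250000
= 1825000 cm = 18250.0 m
= 18.250 km

18.250 km


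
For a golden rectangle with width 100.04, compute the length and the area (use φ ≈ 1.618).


φ = (1 + √5) / 2 ≈ 1.618
Length = width × φ = 100.04 × 1.618 = 161.86472
≈ 161.86
Area = width × length = 100.04 × 161.86472 = 16192.9465888 ≈ 16192.95
= Length: 161.86, Area: 16192.95

Length: 161.86, Area: 16192.95


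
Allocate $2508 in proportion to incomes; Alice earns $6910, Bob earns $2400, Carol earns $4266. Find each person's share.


Total income = 6910 + 2400 + 4266 = $13576
Alice: $2508 × 6910/13576 = $1276.54
Bob: $2508 × 2400/13576 = $443.37
Carol: $2508 × 4266/13576 = $788.09
= Alice: $1276.54, Bob: $443.37, Carol: $788.09

Alice: $1276.54, Bob: $443.37, Carol: $788.09


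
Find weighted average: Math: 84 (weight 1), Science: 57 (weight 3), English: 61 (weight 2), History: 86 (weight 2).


Numerator = 84×1 + 57×3 + 61×2 + 86×2
= 84 + 171 + 122 + 172
= 549
Total weight = 8
Weighted avg = 549/8
= 68.63

68.63


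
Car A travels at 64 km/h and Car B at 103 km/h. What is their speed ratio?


Ratio = 64:103
GCD = 1
Simplified = 64:103
Time ratio (same distance) = 103:64
Speed ratio = 64:103

64:103


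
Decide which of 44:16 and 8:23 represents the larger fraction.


44/16 = 2.7500
8/23 = 0.3478
2.7500 > 0.3478, so 44:16 is greater
= 44:16

44:16


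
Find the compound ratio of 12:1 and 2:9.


Compound ratio = (12×2) : (1×9)
= 24:9
GCD = 3
= 8:3

8:3


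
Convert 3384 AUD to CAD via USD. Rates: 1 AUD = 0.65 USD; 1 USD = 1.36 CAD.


Step 1: 3384 AUD × 0.65 = 2199.60 USD
Step 2: 2199.60 USD × 1.36 = 2991.46 CAD
Implied rate AUD→CAD = 0.65 × 1.36 = 0.8840
= 2991.46 CAD

2991.46 CAD


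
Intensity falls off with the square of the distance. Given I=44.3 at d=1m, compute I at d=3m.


I₁d₁² = I₂d₂²
I₂ = I₁ × (d₁/d₂)²
= 44.3 × (1/3)²
= 44.3 × 1/9
= 44.3/9
≈ 4.9222

4.9222


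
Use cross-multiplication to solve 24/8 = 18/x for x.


Cross multiply: 24 × x = 8 × 18
24x = 144
x = 144 / 24
= 6.00

6.00


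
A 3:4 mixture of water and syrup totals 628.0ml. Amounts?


Total parts = 3 + 4 = 7
water: 628.0 × 3/7 = 269.1ml
syrup: 628.0 × 4/7 = 358.9ml
= 269.1ml and 358.9ml

269.1ml and 358.9ml


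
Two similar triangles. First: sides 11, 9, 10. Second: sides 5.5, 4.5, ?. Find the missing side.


Scale factor = 5.5/11 = 0.5
Missing side = 10 × 0.5
= 5.0

5.0


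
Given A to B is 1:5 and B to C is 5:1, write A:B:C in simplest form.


Match B: multiply A:B by 5 → 5:25
Multiply B:C by 5 → 25:5
Combined: 5:25:5
GCD = 5
= 1:5:1

1:5:1


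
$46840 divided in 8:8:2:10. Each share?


Total parts = 8 + 8 + 2 + 10 = 28
Part 1: 46840 × 8/28 = 13382.86
Part 2: 46840 × 8/28 = 13382.86
Part 3: 46840 × 2/28 = 3345.71
Part 4: 46840 × 10/28 = 16728.57
= Part 1: $13382.86, Part 2: $13382.86, Part 3: $3345.71, Part 4: $16728.57

Part 1: $13382.86, Part 2: $13382.86, Part 3: $3345.71, Part 4: $16728.57


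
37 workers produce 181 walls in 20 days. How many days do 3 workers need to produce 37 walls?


Days ∝ work / workers, so d₂ = d₁ × (m₁/m₂) × (w₂/w₁)
Workers factor (inverse): 37/3 ≈ 12.3333
Work factor (direct): 37/181 ≈ 0.2044
d₂ = 20 × 37/3 × 37/181 = (20 × 37 × 37) / (3 × 181) = 27380/543
≈ 50.42 days

50.42 days


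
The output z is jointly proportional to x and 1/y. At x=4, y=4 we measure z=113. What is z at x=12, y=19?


z = k·x/y
Solve for k using the known point: k = z·y/x = 113×4/4 = 452/4 = 113.0000
Now evaluate at x=12, y=19:
z = k × 12 / 19 = (452 × 12) / (4 × 19) = 5424/76
≈ 71.3684

71.3684
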